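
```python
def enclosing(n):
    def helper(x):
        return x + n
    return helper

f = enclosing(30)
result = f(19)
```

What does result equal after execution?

Step 1: enclosing(30) creates a closure that captures n = 30.
Step 2: f(19) calls the closure with x = 19, returning 19 + 30 = 49.
Step 3: result = 49

The answer is 49.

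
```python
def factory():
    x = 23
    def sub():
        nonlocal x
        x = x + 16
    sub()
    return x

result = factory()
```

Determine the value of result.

Step 1: factory() sets x = 23.
Step 2: sub() uses nonlocal to modify x in factory's scope: x = 23 + 16 = 39.
Step 3: factory() returns the modified x = 39

The answer is 39.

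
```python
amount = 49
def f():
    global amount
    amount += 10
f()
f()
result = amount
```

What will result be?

Step 1: amount = 49.
Step 2: First f(): amount = 49 + 10 = 59.
Step 3: Second f(): amount = 59 + 10 = 69. result = 69

The answer is 69.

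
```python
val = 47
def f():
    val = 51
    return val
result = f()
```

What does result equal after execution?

Step 1: Global val = 47.
Step 2: f() creates local val = 51, shadowing the global.
Step 3: Returns local val = 51. result = 51

The answer is 51.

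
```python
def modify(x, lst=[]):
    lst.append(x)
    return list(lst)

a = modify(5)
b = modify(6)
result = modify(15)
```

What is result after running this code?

Step 1: Default list is shared. list() creates copies for return values.
Step 2: Internal list grows: [5] -> [5, 6] -> [5, 6, 15].
Step 3: result = [5, 6, 15]

The answer is [5, 6, 15].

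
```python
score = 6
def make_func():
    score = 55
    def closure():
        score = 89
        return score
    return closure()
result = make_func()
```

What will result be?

Step 1: Three scopes define score: global (6), make_func (55), closure (89).
Step 2: closure() has its own local score = 89, which shadows both enclosing and global.
Step 3: result = 89 (local wins in LEGB)

The answer is 89.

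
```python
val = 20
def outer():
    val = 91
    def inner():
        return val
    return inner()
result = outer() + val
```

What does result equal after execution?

Step 1: Global val = 20. outer() shadows with val = 91.
Step 2: inner() returns enclosing val = 91. outer() = 91.
Step 3: result = 91 + global val (20) = 111

The answer is 111.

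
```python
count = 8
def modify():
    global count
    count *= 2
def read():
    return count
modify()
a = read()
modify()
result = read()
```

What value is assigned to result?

Step 1: count = 8.
Step 2: First modify(): count = 8 * 2 = 16.
Step 3: Second modify(): count = 16 * 2 = 32.
Step 4: read() returns 32

The answer is 32.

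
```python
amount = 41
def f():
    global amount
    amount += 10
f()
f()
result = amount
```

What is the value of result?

Step 1: amount = 41.
Step 2: First f(): amount = 41 + 10 = 51.
Step 3: Second f(): amount = 51 + 10 = 61. result = 61

The answer is 61.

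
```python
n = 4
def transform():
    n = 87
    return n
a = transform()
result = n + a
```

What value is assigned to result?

Step 1: Global n = 4. transform() returns local n = 87.
Step 2: a = 87. Global n still = 4.
Step 3: result = 4 + 87 = 91

The answer is 91.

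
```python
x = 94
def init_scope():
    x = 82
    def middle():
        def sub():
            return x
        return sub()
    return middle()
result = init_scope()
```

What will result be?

Step 1: init_scope() defines x = 82. middle() and sub() have no local x.
Step 2: sub() checks local (none), enclosing middle() (none), enclosing init_scope() and finds x = 82.
Step 3: result = 82

The answer is 82.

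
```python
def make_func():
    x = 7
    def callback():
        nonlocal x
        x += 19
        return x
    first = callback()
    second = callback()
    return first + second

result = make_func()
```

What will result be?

Step 1: x starts at 7.
Step 2: First call: x = 7 + 19 = 26, returns 26.
Step 3: Second call: x = 26 + 19 = 45, returns 45.
Step 4: result = 26 + 45 = 71

The answer is 71.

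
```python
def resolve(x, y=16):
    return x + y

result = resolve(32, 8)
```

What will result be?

Step 1: resolve(32, 8) overrides default y with 8.
Step 2: Returns 32 + 8 = 40.
Step 3: result = 40

The answer is 40.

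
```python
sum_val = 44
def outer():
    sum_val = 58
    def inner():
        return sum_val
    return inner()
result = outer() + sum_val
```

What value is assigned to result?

Step 1: Global sum_val = 44. outer() shadows with sum_val = 58.
Step 2: inner() returns enclosing sum_val = 58. outer() = 58.
Step 3: result = 58 + global sum_val (44) = 102

The answer is 102.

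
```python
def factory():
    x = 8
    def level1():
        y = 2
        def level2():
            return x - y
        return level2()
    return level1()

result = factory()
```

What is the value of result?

Step 1: x = 8 in factory. y = 2 in level1.
Step 2: level2() reads x = 8 and y = 2 from enclosing scopes.
Step 3: result = 8 - 2 = 6

The answer is 6.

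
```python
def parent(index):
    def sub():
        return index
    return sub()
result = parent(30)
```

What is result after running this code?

Step 1: parent(30) binds parameter index = 30.
Step 2: sub() looks up index in enclosing scope and finds the parameter index = 30.
Step 3: result = 30

The answer is 30.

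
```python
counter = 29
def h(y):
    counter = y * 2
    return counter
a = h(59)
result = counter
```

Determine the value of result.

Step 1: Global counter = 29.
Step 2: h(59) creates local counter = 59 * 2 = 118.
Step 3: Global counter unchanged because no global keyword. result = 29

The answer is 29.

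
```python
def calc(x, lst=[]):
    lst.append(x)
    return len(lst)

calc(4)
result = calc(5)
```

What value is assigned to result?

Step 1: Mutable default list persists between calls.
Step 2: First call: lst = [4], len = 1. Second call: lst = [4, 5], len = 2.
Step 3: result = 2

The answer is 2.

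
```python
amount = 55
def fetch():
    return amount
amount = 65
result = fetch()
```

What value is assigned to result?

Step 1: amount is first set to 55, then reassigned to 65.
Step 2: fetch() is called after the reassignment, so it looks up the current global amount = 65.
Step 3: result = 65

The answer is 65.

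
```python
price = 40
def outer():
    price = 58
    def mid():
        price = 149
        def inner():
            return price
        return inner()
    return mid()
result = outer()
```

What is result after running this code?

Step 1: Three levels of shadowing: global 40, outer 58, mid 149.
Step 2: inner() finds price = 149 in enclosing mid() scope.
Step 3: result = 149

The answer is 149.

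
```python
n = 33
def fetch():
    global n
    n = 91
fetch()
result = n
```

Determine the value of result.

Step 1: n = 33 globally.
Step 2: fetch() declares global n and sets it to 91.
Step 3: After fetch(), global n = 91. result = 91

The answer is 91.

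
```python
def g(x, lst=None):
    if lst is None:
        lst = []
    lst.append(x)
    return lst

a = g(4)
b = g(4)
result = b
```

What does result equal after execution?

Step 1: None default with guard creates a NEW list each call.
Step 2: a = [4] (fresh list). b = [4] (another fresh list).
Step 3: result = [4] (this is the fix for mutable default)

The answer is [4].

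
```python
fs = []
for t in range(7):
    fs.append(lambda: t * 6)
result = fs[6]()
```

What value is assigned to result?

Step 1: All lambdas reference the same variable t (late binding).
Step 2: After the loop, t = 6. Every lambda returns t * 6.
Step 3: fs[6]() = 6 * 6 = 36

The answer is 36.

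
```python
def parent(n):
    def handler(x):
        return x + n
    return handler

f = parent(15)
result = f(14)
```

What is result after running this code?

Step 1: parent(15) creates a closure that captures n = 15.
Step 2: f(14) calls the closure with x = 14, returning 14 + 15 = 29.
Step 3: result = 29

The answer is 29.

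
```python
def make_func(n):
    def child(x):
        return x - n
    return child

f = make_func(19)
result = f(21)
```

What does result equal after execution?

Step 1: make_func(19) creates a closure capturing n = 19.
Step 2: f(21) computes 21 - 19 = 2.
Step 3: result = 2

The answer is 2.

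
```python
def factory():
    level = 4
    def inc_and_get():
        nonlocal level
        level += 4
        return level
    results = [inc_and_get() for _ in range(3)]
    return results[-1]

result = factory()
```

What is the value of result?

Step 1: level = 4.
Step 2: Three calls to inc_and_get(), each adding 4.
Step 3: Last value = 4 + 4 * 3 = 16

The answer is 16.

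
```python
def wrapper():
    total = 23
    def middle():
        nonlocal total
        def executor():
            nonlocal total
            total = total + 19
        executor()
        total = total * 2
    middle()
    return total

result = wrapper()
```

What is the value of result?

Step 1: total = 23.
Step 2: executor() adds 19: total = 23 + 19 = 42.
Step 3: middle() doubles: total = 42 * 2 = 84.
Step 4: result = 84

The answer is 84.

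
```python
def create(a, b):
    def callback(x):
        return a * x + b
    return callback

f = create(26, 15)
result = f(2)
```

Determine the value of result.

Step 1: create(26, 15) captures a = 26, b = 15.
Step 2: f(2) computes 26 * 2 + 15 = 67.
Step 3: result = 67

The answer is 67.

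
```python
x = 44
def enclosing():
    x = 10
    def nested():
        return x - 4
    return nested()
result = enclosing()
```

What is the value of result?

Step 1: enclosing() shadows global x with x = 10.
Step 2: nested() finds x = 10 in enclosing scope, computes 10 - 4 = 6.
Step 3: result = 6

The answer is 6.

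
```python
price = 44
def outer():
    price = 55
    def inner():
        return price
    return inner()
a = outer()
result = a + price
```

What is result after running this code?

Step 1: outer() has local price = 55. inner() reads from enclosing.
Step 2: outer() returns 55. Global price = 44 unchanged.
Step 3: result = 55 + 44 = 99

The answer is 99.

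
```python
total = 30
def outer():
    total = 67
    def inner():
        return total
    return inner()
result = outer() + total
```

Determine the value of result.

Step 1: Global total = 30. outer() shadows with total = 67.
Step 2: inner() returns enclosing total = 67. outer() = 67.
Step 3: result = 67 + global total (30) = 97

The answer is 97.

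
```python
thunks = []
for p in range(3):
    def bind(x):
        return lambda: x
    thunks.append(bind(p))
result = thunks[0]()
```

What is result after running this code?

Step 1: bind(p) creates a new scope capturing x = p at call time.
Step 2: thunks[0] = bind(0), so its lambda captures x = 0.
Step 3: result = 0 (closure factory fixes late binding)

The answer is 0.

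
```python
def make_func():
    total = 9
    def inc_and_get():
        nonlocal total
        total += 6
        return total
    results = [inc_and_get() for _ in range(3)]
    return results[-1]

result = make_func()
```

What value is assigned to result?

Step 1: total = 9.
Step 2: Three calls to inc_and_get(), each adding 6.
Step 3: Last value = 9 + 6 * 3 = 27

The answer is 27.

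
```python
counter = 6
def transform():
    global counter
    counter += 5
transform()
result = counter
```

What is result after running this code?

Step 1: counter = 6 globally.
Step 2: transform() modifies global counter: counter += 5 = 11.
Step 3: result = 11

The answer is 11.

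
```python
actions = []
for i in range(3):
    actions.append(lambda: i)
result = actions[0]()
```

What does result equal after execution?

Step 1: The loop creates 3 lambdas, all referencing the same variable i.
Step 2: After the loop, i = 2 (final value).
Step 3: actions[0]() looks up i at call time and finds 2. This is the late binding gotcha. result = 2

The answer is 2.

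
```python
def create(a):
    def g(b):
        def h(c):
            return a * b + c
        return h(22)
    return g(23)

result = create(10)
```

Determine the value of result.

Step 1: a = 10, b = 23, c = 22.
Step 2: h() computes a * b + c = 10 * 23 + 22 = 252.
Step 3: result = 252

The answer is 252.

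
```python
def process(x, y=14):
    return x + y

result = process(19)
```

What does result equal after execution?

Step 1: process(19) uses default y = 14.
Step 2: Returns 19 + 14 = 33.
Step 3: result = 33

The answer is 33.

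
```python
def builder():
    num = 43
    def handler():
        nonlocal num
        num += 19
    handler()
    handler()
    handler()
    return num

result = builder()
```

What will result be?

Step 1: num starts at 43.
Step 2: handler() is called 3 times, each adding 19.
Step 3: num = 43 + 19 * 3 = 100

The answer is 100.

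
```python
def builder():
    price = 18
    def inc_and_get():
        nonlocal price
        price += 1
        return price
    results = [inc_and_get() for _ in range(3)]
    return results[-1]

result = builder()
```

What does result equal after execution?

Step 1: price = 18.
Step 2: Three calls to inc_and_get(), each adding 1.
Step 3: Last value = 18 + 1 * 3 = 21

The answer is 21.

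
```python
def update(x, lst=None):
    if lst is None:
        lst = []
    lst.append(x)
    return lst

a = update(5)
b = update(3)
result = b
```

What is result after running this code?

Step 1: None default with guard creates a NEW list each call.
Step 2: a = [5] (fresh list). b = [3] (another fresh list).
Step 3: result = [3] (this is the fix for mutable default)

The answer is [3].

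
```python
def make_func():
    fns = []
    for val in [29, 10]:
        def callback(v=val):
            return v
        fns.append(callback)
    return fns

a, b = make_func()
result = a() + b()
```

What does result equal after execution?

Step 1: Default argument v=val captures val at each iteration.
Step 2: a() returns 29 (captured at first iteration), b() returns 10 (captured at second).
Step 3: result = 29 + 10 = 39

The answer is 39.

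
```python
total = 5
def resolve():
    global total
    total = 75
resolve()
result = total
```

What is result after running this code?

Step 1: total = 5 globally.
Step 2: resolve() declares global total and sets it to 75.
Step 3: After resolve(), global total = 75. result = 75

The answer is 75.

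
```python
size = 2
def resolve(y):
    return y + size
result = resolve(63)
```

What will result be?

Step 1: size = 2 is defined globally.
Step 2: resolve(63) uses parameter y = 63 and looks up size from global scope = 2.
Step 3: result = 63 + 2 = 65

The answer is 65.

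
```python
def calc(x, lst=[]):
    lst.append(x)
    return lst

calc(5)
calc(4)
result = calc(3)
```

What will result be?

Step 1: Mutable default argument gotcha! The list [] is created once.
Step 2: Each call appends to the SAME list: [5], [5, 4], [5, 4, 3].
Step 3: result = [5, 4, 3]

The answer is [5, 4, 3].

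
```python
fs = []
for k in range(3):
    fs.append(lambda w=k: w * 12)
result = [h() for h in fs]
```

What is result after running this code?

Step 1: Default arg w=k captures k at each iteration.
Step 2: fs[k] has w defaulting to k, returns k * 12.
Step 3: result = [0, 12, 24]

The answer is [0, 12, 24].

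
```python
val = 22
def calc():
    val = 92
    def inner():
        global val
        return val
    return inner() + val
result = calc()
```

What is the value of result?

Step 1: Global val = 22. calc() shadows with local val = 92.
Step 2: inner() uses global keyword, so inner() returns global val = 22.
Step 3: calc() returns 22 + 92 = 114

The answer is 114.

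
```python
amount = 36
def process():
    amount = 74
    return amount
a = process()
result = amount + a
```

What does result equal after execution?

Step 1: Global amount = 36. process() returns local amount = 74.
Step 2: a = 74. Global amount still = 36.
Step 3: result = 36 + 74 = 110

The answer is 110.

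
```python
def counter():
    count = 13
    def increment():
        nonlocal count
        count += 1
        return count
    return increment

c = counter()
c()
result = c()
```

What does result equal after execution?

Step 1: counter() creates closure with count = 13.
Step 2: Each c() call increments count via nonlocal. After 2 calls: 13 + 2 = 15.
Step 3: result = 15

The answer is 15.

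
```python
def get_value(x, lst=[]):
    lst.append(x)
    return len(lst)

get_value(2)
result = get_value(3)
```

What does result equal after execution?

Step 1: Mutable default list persists between calls.
Step 2: First call: lst = [2], len = 1. Second call: lst = [2, 3], len = 2.
Step 3: result = 2

The answer is 2.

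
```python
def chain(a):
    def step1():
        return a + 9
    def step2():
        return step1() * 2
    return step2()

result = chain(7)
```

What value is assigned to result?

Step 1: chain(7) captures a = 7.
Step 2: step2() calls step1() which returns 7 + 9 = 16.
Step 3: step2() returns 16 * 2 = 32

The answer is 32.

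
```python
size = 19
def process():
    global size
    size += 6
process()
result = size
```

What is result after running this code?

Step 1: size = 19 globally.
Step 2: process() modifies global size: size += 6 = 25.
Step 3: result = 25

The answer is 25.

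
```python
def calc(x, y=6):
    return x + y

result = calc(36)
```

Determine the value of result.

Step 1: calc(36) uses default y = 6.
Step 2: Returns 36 + 6 = 42.
Step 3: result = 42

The answer is 42.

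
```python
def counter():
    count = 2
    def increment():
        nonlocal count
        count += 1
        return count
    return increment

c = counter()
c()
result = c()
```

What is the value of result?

Step 1: counter() creates closure with count = 2.
Step 2: Each c() call increments count via nonlocal. After 2 calls: 2 + 2 = 4.
Step 3: result = 4

The answer is 4.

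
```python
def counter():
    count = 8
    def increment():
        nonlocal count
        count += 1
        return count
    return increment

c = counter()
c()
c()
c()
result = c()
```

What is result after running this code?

Step 1: counter() creates closure with count = 8.
Step 2: Each c() call increments count via nonlocal. After 4 calls: 8 + 4 = 12.
Step 3: result = 12

The answer is 12.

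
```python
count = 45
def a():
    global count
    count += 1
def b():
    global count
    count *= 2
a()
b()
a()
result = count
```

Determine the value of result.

Step 1: count = 45.
Step 2: a(): count = 45 + 1 = 46.
Step 3: b(): count = 46 * 2 = 92.
Step 4: a(): count = 92 + 1 = 93

The answer is 93.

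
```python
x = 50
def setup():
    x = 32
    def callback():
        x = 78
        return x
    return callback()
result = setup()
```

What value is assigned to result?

Step 1: Three scopes define x: global (50), setup (32), callback (78).
Step 2: callback() has its own local x = 78, which shadows both enclosing and global.
Step 3: result = 78 (local wins in LEGB)

The answer is 78.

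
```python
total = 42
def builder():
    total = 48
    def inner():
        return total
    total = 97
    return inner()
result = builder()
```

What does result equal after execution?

Step 1: builder() sets total = 48, then later total = 97.
Step 2: inner() is called after total is reassigned to 97. Closures capture variables by reference, not by value.
Step 3: result = 97

The answer is 97.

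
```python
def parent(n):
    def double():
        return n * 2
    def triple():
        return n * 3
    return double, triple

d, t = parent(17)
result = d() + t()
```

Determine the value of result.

Step 1: Both closures capture the same n = 17.
Step 2: d() = 17 * 2 = 34, t() = 17 * 3 = 51.
Step 3: result = 34 + 51 = 85

The answer is 85.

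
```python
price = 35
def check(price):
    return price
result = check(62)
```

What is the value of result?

Step 1: Global price = 35.
Step 2: check(62) takes parameter price = 62, which shadows the global.
Step 3: result = 62

The answer is 62.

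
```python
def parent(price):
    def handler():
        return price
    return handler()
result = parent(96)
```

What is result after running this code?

Step 1: parent(96) binds parameter price = 96.
Step 2: handler() looks up price in enclosing scope and finds the parameter price = 96.
Step 3: result = 96

The answer is 96.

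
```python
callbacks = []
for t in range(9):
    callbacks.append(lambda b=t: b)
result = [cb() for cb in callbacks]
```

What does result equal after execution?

Step 1: Default arg b=t captures t at each iteration.
Step 2: Each lambda has its own default: 0, 1, ..., 8.
Step 3: result = [0, 1, 2, 3, 4, 5, 6, 7, 8]

The answer is [0, 1, 2, 3, 4, 5, 6, 7, 8].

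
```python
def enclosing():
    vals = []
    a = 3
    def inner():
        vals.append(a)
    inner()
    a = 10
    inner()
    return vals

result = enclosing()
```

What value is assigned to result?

Step 1: a = 3. inner() appends current a to vals.
Step 2: First inner(): appends 3. Then a = 10.
Step 3: Second inner(): appends 10 (closure sees updated a). result = [3, 10]

The answer is [3, 10].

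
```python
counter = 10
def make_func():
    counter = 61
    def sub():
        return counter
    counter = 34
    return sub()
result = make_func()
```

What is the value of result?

Step 1: make_func() sets counter = 61, then later counter = 34.
Step 2: sub() is called after counter is reassigned to 34. Closures capture variables by reference, not by value.
Step 3: result = 34

The answer is 34.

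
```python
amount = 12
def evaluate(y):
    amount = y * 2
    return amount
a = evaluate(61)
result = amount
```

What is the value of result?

Step 1: Global amount = 12.
Step 2: evaluate(61) creates local amount = 61 * 2 = 122.
Step 3: Global amount unchanged because no global keyword. result = 12

The answer is 12.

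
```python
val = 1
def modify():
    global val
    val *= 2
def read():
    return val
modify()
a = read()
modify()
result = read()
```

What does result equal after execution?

Step 1: val = 1.
Step 2: First modify(): val = 1 * 2 = 2.
Step 3: Second modify(): val = 2 * 2 = 4.
Step 4: read() returns 4

The answer is 4.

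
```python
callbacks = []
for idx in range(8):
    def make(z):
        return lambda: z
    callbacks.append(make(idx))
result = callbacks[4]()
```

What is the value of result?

Step 1: make(idx) creates a new scope capturing z = idx at call time.
Step 2: callbacks[4] = make(4), so its lambda captures z = 4.
Step 3: result = 4 (closure factory fixes late binding)

The answer is 4.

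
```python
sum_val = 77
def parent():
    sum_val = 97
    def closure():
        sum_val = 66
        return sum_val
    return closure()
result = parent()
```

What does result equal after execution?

Step 1: Three scopes define sum_val: global (77), parent (97), closure (66).
Step 2: closure() has its own local sum_val = 66, which shadows both enclosing and global.
Step 3: result = 66 (local wins in LEGB)

The answer is 66.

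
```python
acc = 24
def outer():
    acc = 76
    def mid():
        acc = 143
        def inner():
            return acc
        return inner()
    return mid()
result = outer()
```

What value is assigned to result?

Step 1: Three levels of shadowing: global 24, outer 76, mid 143.
Step 2: inner() finds acc = 143 in enclosing mid() scope.
Step 3: result = 143

The answer is 143.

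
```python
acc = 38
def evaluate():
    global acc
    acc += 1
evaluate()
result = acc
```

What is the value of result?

Step 1: acc = 38 globally.
Step 2: evaluate() modifies global acc: acc += 1 = 39.
Step 3: result = 39

The answer is 39.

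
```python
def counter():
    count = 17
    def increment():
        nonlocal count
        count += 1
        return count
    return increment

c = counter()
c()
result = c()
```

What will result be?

Step 1: counter() creates closure with count = 17.
Step 2: Each c() call increments count via nonlocal. After 2 calls: 17 + 2 = 19.
Step 3: result = 19

The answer is 19.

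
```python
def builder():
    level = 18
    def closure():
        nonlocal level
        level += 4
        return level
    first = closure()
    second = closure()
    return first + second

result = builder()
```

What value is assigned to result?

Step 1: level starts at 18.
Step 2: First call: level = 18 + 4 = 22, returns 22.
Step 3: Second call: level = 22 + 4 = 26, returns 26.
Step 4: result = 22 + 26 = 48

The answer is 48.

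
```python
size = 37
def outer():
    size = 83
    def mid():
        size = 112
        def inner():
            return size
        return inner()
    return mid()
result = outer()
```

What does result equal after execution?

Step 1: Three levels of shadowing: global 37, outer 83, mid 112.
Step 2: inner() finds size = 112 in enclosing mid() scope.
Step 3: result = 112

The answer is 112.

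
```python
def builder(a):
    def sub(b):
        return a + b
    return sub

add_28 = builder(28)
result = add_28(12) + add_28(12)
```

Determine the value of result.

Step 1: add_28 captures a = 28.
Step 2: add_28(12) = 28 + 12 = 40, called twice.
Step 3: result = 40 + 40 = 80

The answer is 80.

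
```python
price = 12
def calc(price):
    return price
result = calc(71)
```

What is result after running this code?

Step 1: Global price = 12.
Step 2: calc(71) takes parameter price = 71, which shadows the global.
Step 3: result = 71

The answer is 71.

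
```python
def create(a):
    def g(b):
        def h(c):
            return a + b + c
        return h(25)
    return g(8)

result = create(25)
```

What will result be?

Step 1: a = 25, b = 8, c = 25 across three nested scopes.
Step 2: h() accesses all three via LEGB rule.
Step 3: result = 25 + 8 + 25 = 58

The answer is 58.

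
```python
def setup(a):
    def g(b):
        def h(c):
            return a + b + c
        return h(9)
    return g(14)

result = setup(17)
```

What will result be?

Step 1: a = 17, b = 14, c = 9 across three nested scopes.
Step 2: h() accesses all three via LEGB rule.
Step 3: result = 17 + 14 + 9 = 40

The answer is 40.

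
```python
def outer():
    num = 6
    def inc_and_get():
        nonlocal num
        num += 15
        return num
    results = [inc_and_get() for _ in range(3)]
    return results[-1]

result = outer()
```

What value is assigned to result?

Step 1: num = 6.
Step 2: Three calls to inc_and_get(), each adding 15.
Step 3: Last value = 6 + 15 * 3 = 51

The answer is 51.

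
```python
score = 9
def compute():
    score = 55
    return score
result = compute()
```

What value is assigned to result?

Step 1: Global score = 9.
Step 2: compute() creates local score = 55, shadowing the global.
Step 3: Returns local score = 55. result = 55

The answer is 55.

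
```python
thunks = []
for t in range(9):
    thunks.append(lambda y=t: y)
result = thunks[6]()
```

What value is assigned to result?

Step 1: Default argument y=t captures t's value at each iteration.
Step 2: thunks[6] captured y = 6 when t was 6.
Step 3: result = 6

The answer is 6.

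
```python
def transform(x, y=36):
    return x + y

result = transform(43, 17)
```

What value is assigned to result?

Step 1: transform(43, 17) overrides default y with 17.
Step 2: Returns 43 + 17 = 60.
Step 3: result = 60

The answer is 60.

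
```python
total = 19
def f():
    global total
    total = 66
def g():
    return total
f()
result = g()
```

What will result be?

Step 1: total = 19.
Step 2: f() sets global total = 66.
Step 3: g() reads global total = 66. result = 66

The answer is 66.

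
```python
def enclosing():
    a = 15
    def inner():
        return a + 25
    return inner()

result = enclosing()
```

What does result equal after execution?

Step 1: enclosing() defines a = 15.
Step 2: inner() reads a = 15 from enclosing scope, returns 15 + 25 = 40.
Step 3: result = 40

The answer is 40.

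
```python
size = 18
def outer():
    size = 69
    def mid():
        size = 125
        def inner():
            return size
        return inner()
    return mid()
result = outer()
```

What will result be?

Step 1: Three levels of shadowing: global 18, outer 69, mid 125.
Step 2: inner() finds size = 125 in enclosing mid() scope.
Step 3: result = 125

The answer is 125.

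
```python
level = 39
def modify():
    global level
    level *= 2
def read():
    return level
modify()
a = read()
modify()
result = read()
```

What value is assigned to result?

Step 1: level = 39.
Step 2: First modify(): level = 39 * 2 = 78.
Step 3: Second modify(): level = 78 * 2 = 156.
Step 4: read() returns 156

The answer is 156.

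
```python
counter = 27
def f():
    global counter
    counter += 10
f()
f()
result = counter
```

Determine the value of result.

Step 1: counter = 27.
Step 2: First f(): counter = 27 + 10 = 37.
Step 3: Second f(): counter = 37 + 10 = 47. result = 47

The answer is 47.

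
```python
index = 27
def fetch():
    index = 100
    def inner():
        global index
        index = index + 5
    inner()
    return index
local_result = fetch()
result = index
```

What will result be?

Step 1: Global index = 27. fetch() creates local index = 100.
Step 2: inner() declares global index and adds 5: global index = 27 + 5 = 32.
Step 3: fetch() returns its local index = 100 (unaffected by inner).
Step 4: result = global index = 32

The answer is 32.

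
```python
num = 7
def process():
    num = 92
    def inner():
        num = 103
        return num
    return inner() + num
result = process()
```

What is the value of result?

Step 1: process() has local num = 92. inner() has local num = 103.
Step 2: inner() returns its local num = 103.
Step 3: process() returns 103 + its own num (92) = 195

The answer is 195.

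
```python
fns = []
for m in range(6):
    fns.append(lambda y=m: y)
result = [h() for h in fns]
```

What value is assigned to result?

Step 1: Default arg y=m captures m at each iteration.
Step 2: Each lambda has its own default: 0, 1, ..., 5.
Step 3: result = [0, 1, 2, 3, 4, 5]

The answer is [0, 1, 2, 3, 4, 5].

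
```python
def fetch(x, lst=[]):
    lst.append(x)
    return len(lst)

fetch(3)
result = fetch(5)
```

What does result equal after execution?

Step 1: Mutable default list persists between calls.
Step 2: First call: lst = [3], len = 1. Second call: lst = [3, 5], len = 2.
Step 3: result = 2

The answer is 2.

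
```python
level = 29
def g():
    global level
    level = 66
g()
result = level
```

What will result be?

Step 1: level = 29 globally.
Step 2: g() declares global level and sets it to 66.
Step 3: After g(), global level = 66. result = 66

The answer is 66.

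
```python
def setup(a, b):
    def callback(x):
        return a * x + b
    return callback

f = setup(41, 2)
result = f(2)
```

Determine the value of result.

Step 1: setup(41, 2) captures a = 41, b = 2.
Step 2: f(2) computes 41 * 2 + 2 = 84.
Step 3: result = 84

The answer is 84.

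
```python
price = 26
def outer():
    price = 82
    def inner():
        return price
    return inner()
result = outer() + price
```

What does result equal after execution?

Step 1: Global price = 26. outer() shadows with price = 82.
Step 2: inner() returns enclosing price = 82. outer() = 82.
Step 3: result = 82 + global price (26) = 108

The answer is 108.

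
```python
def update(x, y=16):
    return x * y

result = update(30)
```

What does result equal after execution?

Step 1: update(30) uses default y = 16.
Step 2: Returns 30 * 16 = 480.
Step 3: result = 480

The answer is 480.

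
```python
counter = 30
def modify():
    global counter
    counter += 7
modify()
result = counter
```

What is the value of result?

Step 1: counter = 30 globally.
Step 2: modify() modifies global counter: counter += 7 = 37.
Step 3: result = 37

The answer is 37.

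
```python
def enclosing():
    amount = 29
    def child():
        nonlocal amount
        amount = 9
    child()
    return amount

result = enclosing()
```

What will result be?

Step 1: enclosing() sets amount = 29.
Step 2: child() uses nonlocal to reassign amount = 9.
Step 3: result = 9

The answer is 9.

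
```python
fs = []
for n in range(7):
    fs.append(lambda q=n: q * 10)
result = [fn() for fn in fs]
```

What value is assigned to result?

Step 1: Default arg q=n captures n at each iteration.
Step 2: fs[k] has q defaulting to k, returns k * 10.
Step 3: result = [0, 10, 20, 30, 40, 50, 60]

The answer is [0, 10, 20, 30, 40, 50, 60].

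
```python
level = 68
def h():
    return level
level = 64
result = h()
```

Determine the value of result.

Step 1: level is first set to 68, then reassigned to 64.
Step 2: h() is called after the reassignment, so it looks up the current global level = 64.
Step 3: result = 64

The answer is 64.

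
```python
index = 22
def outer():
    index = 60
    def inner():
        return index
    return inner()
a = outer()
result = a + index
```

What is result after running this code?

Step 1: outer() has local index = 60. inner() reads from enclosing.
Step 2: outer() returns 60. Global index = 22 unchanged.
Step 3: result = 60 + 22 = 82

The answer is 82.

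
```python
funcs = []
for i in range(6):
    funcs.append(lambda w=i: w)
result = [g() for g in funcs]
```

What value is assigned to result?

Step 1: Default arg w=i captures i at each iteration.
Step 2: Each lambda has its own default: 0, 1, ..., 5.
Step 3: result = [0, 1, 2, 3, 4, 5]

The answer is [0, 1, 2, 3, 4, 5].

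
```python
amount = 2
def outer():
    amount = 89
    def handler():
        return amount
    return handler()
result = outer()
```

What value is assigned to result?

Step 1: amount = 2 globally, but outer() defines amount = 89 locally.
Step 2: handler() looks up amount. Not in local scope, so checks enclosing scope (outer) and finds amount = 89.
Step 3: result = 89

The answer is 89.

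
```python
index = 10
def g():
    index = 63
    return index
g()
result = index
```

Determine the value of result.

Step 1: index = 10 globally.
Step 2: g() creates a LOCAL index = 63 (no global keyword!).
Step 3: The global index is unchanged. result = 10

The answer is 10.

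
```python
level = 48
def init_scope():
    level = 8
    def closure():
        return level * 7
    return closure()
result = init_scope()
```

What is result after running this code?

Step 1: init_scope() shadows global level with level = 8.
Step 2: closure() finds level = 8 in enclosing scope, computes 8 * 7 = 56.
Step 3: result = 56

The answer is 56.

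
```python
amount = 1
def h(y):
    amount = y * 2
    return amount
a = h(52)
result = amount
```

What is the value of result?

Step 1: Global amount = 1.
Step 2: h(52) creates local amount = 52 * 2 = 104.
Step 3: Global amount unchanged because no global keyword. result = 1

The answer is 1.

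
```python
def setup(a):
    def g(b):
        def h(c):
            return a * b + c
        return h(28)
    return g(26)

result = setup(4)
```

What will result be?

Step 1: a = 4, b = 26, c = 28.
Step 2: h() computes a * b + c = 4 * 26 + 28 = 132.
Step 3: result = 132

The answer is 132.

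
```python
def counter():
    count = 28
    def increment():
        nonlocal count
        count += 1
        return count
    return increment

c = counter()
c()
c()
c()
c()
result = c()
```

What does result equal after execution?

Step 1: counter() creates closure with count = 28.
Step 2: Each c() call increments count via nonlocal. After 5 calls: 28 + 5 = 33.
Step 3: result = 33

The answer is 33.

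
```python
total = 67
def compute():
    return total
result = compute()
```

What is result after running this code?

Step 1: total = 67 is defined in the global scope.
Step 2: compute() looks up total. No local total exists, so Python checks the global scope via LEGB rule and finds total = 67.
Step 3: result = 67

The answer is 67.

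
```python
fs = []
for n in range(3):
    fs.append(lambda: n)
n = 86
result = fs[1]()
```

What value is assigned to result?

Step 1: Lambdas capture the variable n by reference, not by value.
Step 2: After the loop, n is reassigned to 86.
Step 3: fs[1]() looks up the current n = 86. result = 86

The answer is 86.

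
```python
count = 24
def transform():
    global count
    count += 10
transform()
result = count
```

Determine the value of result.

Step 1: count = 24 globally.
Step 2: transform() modifies global count: count += 10 = 34.
Step 3: result = 34

The answer is 34.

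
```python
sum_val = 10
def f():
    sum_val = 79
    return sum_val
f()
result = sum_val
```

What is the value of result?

Step 1: Global sum_val = 10.
Step 2: f() creates local sum_val = 79 (shadow, not modification).
Step 3: After f() returns, global sum_val is unchanged. result = 10

The answer is 10.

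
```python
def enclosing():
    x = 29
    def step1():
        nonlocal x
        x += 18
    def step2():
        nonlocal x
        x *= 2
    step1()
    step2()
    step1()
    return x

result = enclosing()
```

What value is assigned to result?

Step 1: x = 29.
Step 2: step1(): x = 29 + 18 = 47.
Step 3: step2(): x = 47 * 2 = 94.
Step 4: step1(): x = 94 + 18 = 112. result = 112

The answer is 112.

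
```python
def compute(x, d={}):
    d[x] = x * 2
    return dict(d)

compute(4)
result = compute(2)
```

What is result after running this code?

Step 1: Mutable default dict is shared across calls.
Step 2: First call adds 4: 8. Second call adds 2: 4.
Step 3: result = {4: 8, 2: 4}

The answer is {4: 8, 2: 4}.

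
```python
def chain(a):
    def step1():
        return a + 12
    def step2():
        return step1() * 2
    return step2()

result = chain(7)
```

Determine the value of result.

Step 1: chain(7) captures a = 7.
Step 2: step2() calls step1() which returns 7 + 12 = 19.
Step 3: step2() returns 19 * 2 = 38

The answer is 38.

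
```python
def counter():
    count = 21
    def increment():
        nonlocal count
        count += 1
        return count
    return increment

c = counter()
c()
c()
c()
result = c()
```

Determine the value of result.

Step 1: counter() creates closure with count = 21.
Step 2: Each c() call increments count via nonlocal. After 4 calls: 21 + 4 = 25.
Step 3: result = 25

The answer is 25.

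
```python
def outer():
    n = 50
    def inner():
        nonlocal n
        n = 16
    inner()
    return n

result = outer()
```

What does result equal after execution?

Step 1: outer() sets n = 50.
Step 2: inner() uses nonlocal to reassign n = 16.
Step 3: result = 16

The answer is 16.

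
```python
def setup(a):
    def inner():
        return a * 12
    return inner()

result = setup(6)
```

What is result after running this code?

Step 1: setup(6) binds parameter a = 6.
Step 2: inner() accesses a = 6 from enclosing scope.
Step 3: result = 6 * 12 = 72

The answer is 72.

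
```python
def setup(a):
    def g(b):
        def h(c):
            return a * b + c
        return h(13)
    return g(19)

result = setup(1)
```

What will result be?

Step 1: a = 1, b = 19, c = 13.
Step 2: h() computes a * b + c = 1 * 19 + 13 = 32.
Step 3: result = 32

The answer is 32.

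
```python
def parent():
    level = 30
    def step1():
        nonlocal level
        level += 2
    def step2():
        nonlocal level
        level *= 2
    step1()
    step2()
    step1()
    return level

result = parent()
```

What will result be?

Step 1: level = 30.
Step 2: step1(): level = 30 + 2 = 32.
Step 3: step2(): level = 32 * 2 = 64.
Step 4: step1(): level = 64 + 2 = 66. result = 66

The answer is 66.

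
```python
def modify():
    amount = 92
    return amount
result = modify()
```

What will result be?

Step 1: modify() defines amount = 92 in its local scope.
Step 2: return amount finds the local variable amount = 92.
Step 3: result = 92

The answer is 92.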